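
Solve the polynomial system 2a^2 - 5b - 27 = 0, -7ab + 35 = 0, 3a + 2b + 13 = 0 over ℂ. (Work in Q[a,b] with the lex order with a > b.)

Compute a lex Gröbner basis by Buchberger's algorithm.
f_1 = 2a^2 - 5b - 27, LT = a^2.
f_2 = -7ab + 35, LT = ab.
f_3 = 3a + 2b + 13, LT = a.

S(f_1,f_2): lcm = a^2b. S = 5a - 5/2b^2 - 27/2b.
  leading term a: subtract (5/3)·f_3 from 5a - 5/2b^2 - 27/2b → -5/2b^2 - 101/6b - 65/3
  leading term b^2: no divisor's leading term divides it; move -5/2b^2 to the remainder.
  leading term b: no divisor's leading term divides it; move -101/6b to the remainder.
  leading term 1: no divisor's leading term divides it; move -65/3 to the remainder.
  remainder -5/2b^2 - 101/6b - 65/3 ≠ 0; add h_4 = -5/2b^2 - 101/6b - 65/3 to the basis.

S(f_1,f_3): lcm = a^2. S = -2/3ab - 13/3a - 5/2b - 27/2.
  leading term ab: subtract (2/21)·f_2 from -2/3ab - 13/3a - 5/2b - 27/2 → -13/3a - 5/2b - 101/6
  leading term a: subtract (-13/9)·f_3 from -13/3a - 5/2b - 101/6 → 7/18b + 35/18
  leading term b: no divisor's leading term divides it; move 7/18b to the remainder.
  leading term 1: no divisor's leading term divides it; move 35/18 to the remainder.
  remainder 7/18b + 35/18 ≠ 0; add h_5 = 7/18b + 35/18 to the basis.

The other S-polynomials (S(f_2,f_3), S(f_1,h_4), S(f_2,h_4), S(f_3,h_4), S(f_1,h_5), S(f_2,h_5), S(f_3,h_5), S(h_4,h_5)) all reduce to 0 modulo the current basis, so we have a Gröbner basis.
Inter-reduce: drop elements whose leading term is divisible by another's, tail-reduce, and make monic.
Reduced Gröbner basis: {a + 1, b + 5}.

Since the basis is lex-ordered, b + 5 is univariate in b. Its roots are {-5}. Back-substituting each root into the other basis elements fixes the other coordinates.
  b = -5: the earlier basis element becomes a + 1 = 0, giving a = -1 — point (-1, -5).
Check: every point annihilates each of the original generators.

{(-1, -5)}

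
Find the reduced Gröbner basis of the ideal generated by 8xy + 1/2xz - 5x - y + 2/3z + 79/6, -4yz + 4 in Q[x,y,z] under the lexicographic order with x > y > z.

f_1 = 8xy + 1/2xz - 5x - y + 2/3z + 79/6, LT = xy.
f_2 = -4yz + 4, LT = yz.

S(f_1,f_2): lcm = xyz. S = 1/16xz^2 - 5/8xz + x - 1/8yz + 1/12z^2 + 79/48z.
  leading term xz^2: no divisor's leading term divides it; move 1/16xz^2 to the remainder.
  leading term xz: no divisor's leading term divides it; move -5/8xz to the remainder.
  leading term x: no divisor's leading term divides it; move x to the remainder.
  leading term yz: subtract (1/32)·f_2 from -1/8yz + 1/12z^2 + 79/48z → 1/12z^2 + 79/48z - 1/8
  leading term z^2: no divisor's leading term divides it; move 1/12z^2 to the remainder.
  leading term z: no divisor's leading term divides it; move 79/48z to the remainder.
  leading term 1: no divisor's leading term divides it; move -1/8 to the remainder.
  remainder 1/16xz^2 - 5/8xz + x + 1/12z^2 + 79/48z - 1/8 ≠ 0; add g_3 = 1/16xz^2 - 5/8xz + x + 1/12z^2 + 79/48z - 1/8 to the basis.

S(f_1,g_3): lcm = xyz^2. S = 10xyz - 16xy + 1/16xz^3 - 5/8xz^2 - 35/24yz^2 - 79/3yz + 2y + 1/12z^3 + 79/48z^2.
  leading term xyz: subtract (5/4z)·f_1 from 10xyz - 16xy + 1/16xz^3 - 5/8xz^2 - 35/24yz^2 - 79/3yz + 2y + 1/12z^3 + 79/48z^2 → -16xy + 1/16xz^3 - 5/4xz^2 + 25/4xz - 35/24yz^2 - 301/12yz + 2y + 1/12z^3 + 13/16z^2 - 395/24z
  leading term xy: subtract (-2)·f_1 from -16xy + 1/16xz^3 - 5/4xz^2 + 25/4xz - 35/24yz^2 - 301/12yz + 2y + 1/12z^3 + 13/16z^2 - 395/24z → 1/16xz^3 - 5/4xz^2 + 29/4xz - 10x - 35/24yz^2 - 301/12yz + 1/12z^3 + 13/16z^2 - 121/8z + 79/3
  leading term xz^3: subtract (z)·g_3 from 1/16xz^3 - 5/4xz^2 + 29/4xz - 10x - 35/24yz^2 - 301/12yz + 1/12z^3 + 13/16z^2 - 121/8z + 79/3 → -5/8xz^2 + 25/4xz - 10x - 35/24yz^2 - 301/12yz - 5/6z^2 - 15z + 79/3
  leading term xz^2: subtract (-10)·g_3 from -5/8xz^2 + 25/4xz - 10x - 35/24yz^2 - 301/12yz - 5/6z^2 - 15z + 79/3 → -35/24yz^2 - 301/12yz + 35/24z + 301/12
  leading term yz^2: subtract (35/96z)·f_2 from -35/24yz^2 - 301/12yz + 35/24z + 301/12 → -301/12yz + 301/12
  leading term yz: subtract (301/48)·f_2 from -301/12yz + 301/12 → 0
  remainder 0.

S(f_2,g_3): lcm = xyz^2. S = 10xyz - 16xy - xz - 4/3yz^2 - 79/3yz + 2y.
  leading term xyz: subtract (5/4z)·f_1 from 10xyz - 16xy - xz - 4/3yz^2 - 79/3yz + 2y → -16xy - 5/8xz^2 + 21/4xz - 4/3yz^2 - 301/12yz + 2y - 5/6z^2 - 395/24z
  leading term xy: subtract (-2)·f_1 from -16xy - 5/8xz^2 + 21/4xz - 4/3yz^2 - 301/12yz + 2y - 5/6z^2 - 395/24z → -5/8xz^2 + 25/4xz - 10x - 4/3yz^2 - 301/12yz - 5/6z^2 - 121/8z + 79/3
  leading term xz^2: subtract (-10)·g_3 from -5/8xz^2 + 25/4xz - 10x - 4/3yz^2 - 301/12yz - 5/6z^2 - 121/8z + 79/3 → -4/3yz^2 - 301/12yz + 4/3z + 301/12
  leading term yz^2: subtract (1/3z)·f_2 from -4/3yz^2 - 301/12yz + 4/3z + 301/12 → -301/12yz + 301/12
  leading term yz: subtract (301/48)·f_2 from -301/12yz + 301/12 → 0
  remainder 0.

Every S-polynomial of the final basis reduces to 0, so we have a Gröbner basis.

G = {xy + 1/16xz - 5/8x - 1/8y + 1/12z + 79/48, xz^2 - 10xz + 16x + 4/3z^2 + 79/3z - 2, yz - 1}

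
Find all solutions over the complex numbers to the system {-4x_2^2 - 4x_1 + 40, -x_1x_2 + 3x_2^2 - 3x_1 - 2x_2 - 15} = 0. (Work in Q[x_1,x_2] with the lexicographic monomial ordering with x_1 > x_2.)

Compute a lex Gröbner basis by Buchberger's algorithm.
f_1 = -4x_1 - 4x_2^2 + 40, LT = x_1.
f_2 = -x_1x_2 - 3x_1 + 3x_2^2 - 2x_2 - 15, LT = x_1x_2.

S(f_1,f_2): lcm = x_1x_2. S = -3x_1 + x_2^3 + 3x_2^2 - 12x_2 - 15.
  reduce S modulo (f_1, f_2):
  remainder x_2^3 + 6x_2^2 - 12x_2 - 45 ≠ 0; add h_3 = x_2^3 + 6x_2^2 - 12x_2 - 45 to the basis.

The other S-polynomials (S(f_1,h_3), S(f_2,h_3)) all reduce to 0 modulo the current basis, so we have a Gröbner basis.
Inter-reduce: drop elements whose leading term is divisible by another's, tail-reduce, and make monic.
Reduced Gröbner basis: {x_1 + x_2^2 - 10, x_2^3 + 6x_2^2 - 12x_2 - 45}.

From the last basis element, x_2^3 + 6x_2^2 - 12x_2 - 45 = 0, so x_2 takes values in {3, -9/2 - sqrt(21)/2, -9/2 + sqrt(21)/2}. Each choice, substituted upward through the basis, yields the corresponding point(s) of the solution set.
  x_2 = 3: the earlier basis element becomes x_1 - 1 = 0, giving x_1 = 1 — point (1, 3).
  x_2 = -9/2 - sqrt(21)/2: the earlier basis element becomes x_1 + 31/2 + 9*sqrt(21)/2 = 0, giving x_1 = -9*sqrt(21)/2 - 31/2 — point (-9*sqrt(21)/2 - 31/2, -9/2 - sqrt(21)/2).
  x_2 = -9/2 + sqrt(21)/2: the earlier basis element becomes x_1 - 9*sqrt(21)/2 + 31/2 = 0, giving x_1 = -31/2 + 9*sqrt(21)/2 — point (-31/2 + 9*sqrt(21)/2, -9/2 + sqrt(21)/2).

{(1, 3), (-9*sqrt(21)/2 - 31/2, -9/2 - sqrt(21)/2), (-31/2 + 9*sqrt(21)/2, -9/2 + sqrt(21)/2)}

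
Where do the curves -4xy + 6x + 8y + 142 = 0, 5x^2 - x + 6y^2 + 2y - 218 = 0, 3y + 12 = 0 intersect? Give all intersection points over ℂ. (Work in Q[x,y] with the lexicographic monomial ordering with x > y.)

{(-5, -4)}

Compute a lex Gröbner basis by Buchberger's algorithm.
f_1 = -4xy + 6x + 8y + 142, LT = xy.
f_2 = 5x^2 - x + 6y^2 + 2y - 218, LT = x^2.
f_3 = 3y + 12, LT = y.

S(f_1,f_2): lcm = x^2y. S = -3/2x^2 - 9/5xy - 71/2x - 6/5y^3 - 2/5y^2 + 218/5y.
  leading term x^2: subtract (-3/10)·f_2 from -3/2x^2 - 9/5xy - 71/2x - 6/5y^3 - 2/5y^2 + 218/5y → -9/5xy - 179/5x - 6/5y^3 + 7/5y^2 + 221/5y - 327/5
  leading term xy: subtract (9/20)·f_1 from -9/5xy - 179/5x - 6/5y^3 + 7/5y^2 + 221/5y - 327/5 → -77/2x - 6/5y^3 + 7/5y^2 + 203/5y - 1293/10
  leading term x: no divisor's leading term divides it; move -77/2x to the remainder.
  leading term y^3: subtract (-2/5y^2)·f_3 from -6/5y^3 + 7/5y^2 + 203/5y - 1293/10 → 31/5y^2 + 203/5y - 1293/10
  leading term y^2: subtract (31/15y)·f_3 from 31/5y^2 + 203/5y - 1293/10 → 79/5y - 1293/10
  leading term y: subtract (79/15)·f_3 from 79/5y - 1293/10 → -385/2
  leading term 1: no divisor's leading term divides it; move -385/2 to the remainder.
  remainder -77/2x - 385/2 ≠ 0; add h_4 = -77/2x - 385/2 to the basis.

The other S-polynomials (S(f_1,f_3), S(f_2,f_3), S(f_1,h_4), S(f_2,h_4), S(f_3,h_4)) all reduce to 0 modulo the current basis, so we have a Gröbner basis.
Inter-reduce: drop elements whose leading term is divisible by another's, tail-reduce, and make monic.
Reduced Gröbner basis: {x + 5, y + 4}.

The lex basis is triangular: the last element involves only y. Solving y + 4 = 0 gives y ∈ {-4}; substituting each value into the earlier elements determines the remaining variables.
  y = -4: the earlier basis element becomes x + 5 = 0, giving x = -5 — point (-5, -4).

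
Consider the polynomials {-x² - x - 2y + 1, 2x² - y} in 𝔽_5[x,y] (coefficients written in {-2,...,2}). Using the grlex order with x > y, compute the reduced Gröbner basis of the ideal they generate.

G = {x - 1, y - 2}

f_1 = -x² - x - 2y + 1, LT = x².
f_2 = 2x² - y, LT = x².

S(f_1,f_2): lcm = x². S = x - 1.
  leading term x: no divisor's leading term divides it; move x to the remainder.
  leading term 1: no divisor's leading term divides it; move -1 to the remainder.
  remainder x - 1 ≠ 0; add g_3 = x - 1 to the basis.

S(f_1,g_3): lcm = x². S = 2x + 2y - 1.
  leading term x: subtract (2)·g_3 from 2x + 2y - 1 → 2y + 1
  leading term y: no divisor's leading term divides it; move 2y to the remainder.
  leading term 1: no divisor's leading term divides it; move 1 to the remainder.
  remainder 2y + 1 ≠ 0; add g_4 = 2y + 1 to the basis.

The other S-polynomials (S(f_2,g_3), S(f_1,g_4), S(f_2,g_4), S(g_3,g_4)) all reduce to 0 modulo the current basis, so we have a Gröbner basis.
Inter-reduce: drop elements whose leading term is divisible by another's, tail-reduce, and make monic.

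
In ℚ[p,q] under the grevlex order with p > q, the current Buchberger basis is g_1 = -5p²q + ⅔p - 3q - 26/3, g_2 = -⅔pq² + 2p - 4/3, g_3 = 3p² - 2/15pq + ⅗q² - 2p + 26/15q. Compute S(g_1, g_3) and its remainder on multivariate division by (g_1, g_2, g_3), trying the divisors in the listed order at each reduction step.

S(g_1, g_3) = 2/45pq² - ⅕q³ + ⅔pq - 26/45q² - 2/15p + ⅗q + 26/15; remainder on division = -⅕q³ + ⅔pq - 26/45q² + ⅗q + 74/45.

lcm(LM(g_1), LM(g_3)) = p²q.
S = (lcm/LT(g_1))·g_1 − (lcm/LT(g_3))·g_3 = 2/45pq² - ⅕q³ + ⅔pq - 26/45q² - 2/15p + ⅗q + 26/15.
Reduce S modulo (g_1, g_2, g_3) in that order:
  leading term pq²: subtract (-1/15)·g_2 from 2/45pq² - ⅕q³ + ⅔pq - 26/45q² - 2/15p + ⅗q + 26/15 → -⅕q³ + ⅔pq - 26/45q² + ⅗q + 74/45
  leading term q³: no divisor's leading term divides it; move -⅕q³ to the remainder.
  leading term pq: no divisor's leading term divides it; move ⅔pq to the remainder.
  leading term q²: no divisor's leading term divides it; move -26/45q² to the remainder.
  leading term q: no divisor's leading term divides it; move ⅗q to the remainder.
  leading term 1: no divisor's leading term divides it; move 74/45 to the remainder.
The remainder -⅕q³ + ⅔pq - 26/45q² + ⅗q + 74/45 is nonzero, so it would be added as the next basis element.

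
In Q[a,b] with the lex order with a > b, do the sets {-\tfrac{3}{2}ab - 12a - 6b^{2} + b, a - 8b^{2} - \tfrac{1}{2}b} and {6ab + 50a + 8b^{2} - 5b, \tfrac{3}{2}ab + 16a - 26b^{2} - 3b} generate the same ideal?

Yes, the ideals are equal.

Since reduced Gröbner bases are canonical representatives of ideals under a given ordering, it suffices to compute and compare them.
Buchberger on the first generating set:
f_1 = -\tfrac{3}{2}ab - 12a - 6b^{2} + b, LT = ab.
f_2 = a - 8b^{2} - \tfrac{1}{2}b, LT = a.

S(f_1,f_2): lcm = ab. S = 8a + 8b^{3} + \tfrac{9}{2}b^{2} - \tfrac{2}{3}b.
  reduce S modulo (f_1, f_2):
  remainder 8b^{3} + \tfrac{137}{2}b^{2} + \tfrac{10}{3}b ≠ 0; add g_3 = 8b^{3} + \tfrac{137}{2}b^{2} + \tfrac{10}{3}b to the basis.

The other S-polynomials (S(f_1,g_3), S(f_2,g_3)) all reduce to 0 modulo the current basis, so we have a Gröbner basis.
Inter-reduce: drop elements whose leading term is divisible by another's, tail-reduce, and make monic.
Reduced Gröbner basis: {a - 8b^{2} - \tfrac{1}{2}b, b^{3} + \tfrac{137}{16}b^{2} + \tfrac{5}{12}b}.

Buchberger on the second generating set:
h_1 = 6ab + 50a + 8b^{2} - 5b, LT = ab.
h_2 = \tfrac{3}{2}ab + 16a - 26b^{2} - 3b, LT = ab.

S(h_1,h_2): lcm = ab. S = -\tfrac{7}{3}a + \tfrac{56}{3}b^{2} + \tfrac{7}{6}b.
  reduce S modulo (h_1, h_2):
  remainder -\tfrac{7}{3}a + \tfrac{56}{3}b^{2} + \tfrac{7}{6}b ≠ 0; add k_3 = -\tfrac{7}{3}a + \tfrac{56}{3}b^{2} + \tfrac{7}{6}b to the basis.

S(h_1,k_3): lcm = ab. S = \tfrac{25}{3}a + 8b^{3} + \tfrac{11}{6}b^{2} - \tfrac{5}{6}b.
  reduce S modulo (h_1, h_2, k_3):
  remainder 8b^{3} + \tfrac{137}{2}b^{2} + \tfrac{10}{3}b ≠ 0; add k_4 = 8b^{3} + \tfrac{137}{2}b^{2} + \tfrac{10}{3}b to the basis.

The other S-polynomials (S(h_2,k_3), S(h_1,k_4), S(h_2,k_4), S(k_3,k_4)) all reduce to 0 modulo the current basis, so we have a Gröbner basis.
Inter-reduce: drop elements whose leading term is divisible by another's, tail-reduce, and make monic.
Reduced Gröbner basis: {a - 8b^{2} - \tfrac{1}{2}b, b^{3} + \tfrac{137}{16}b^{2} + \tfrac{5}{12}b}.

Same reduced basis, so the two generating sets span the same ideal.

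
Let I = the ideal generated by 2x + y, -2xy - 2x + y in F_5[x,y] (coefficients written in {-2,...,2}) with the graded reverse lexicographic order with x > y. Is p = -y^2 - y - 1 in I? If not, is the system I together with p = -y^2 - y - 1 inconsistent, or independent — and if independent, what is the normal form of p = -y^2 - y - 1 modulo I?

First compute the reduced Gröbner basis of I by Buchberger's algorithm.
f_1 = 2x + y, LT = x.
f_2 = -2xy - 2x + y, LT = xy.

S(f_1,f_2): lcm = xy. S = -2y^2 - x - 2y.
  leading term y^2: no divisor's leading term divides it; move -2y^2 to the remainder.
  leading term x: subtract (2)·f_1 from -x - 2y → y
  leading term y: no divisor's leading term divides it; move y to the remainder.
  remainder -2y^2 + y ≠ 0; add h_3 = -2y^2 + y to the basis.

The other S-polynomials (S(f_1,h_3), S(f_2,h_3)) all reduce to 0 modulo the current basis, so we have a Gröbner basis.
Inter-reduce: drop elements whose leading term is divisible by another's, tail-reduce, and make monic.
Reduced Gröbner basis: {y^2 + 2y, x - 2y}.
Label its elements g_1 = y^2 + 2y, g_2 = x - 2y.

Reduce p = -y^2 - y - 1 modulo G:
  leading term y^2: subtract (-1)·g_1 from -y^2 - y - 1 → y - 1
  leading term y: no divisor's leading term divides it; move y to the remainder.
  leading term 1: no divisor's leading term divides it; move -1 to the remainder.
  normal form = y - 1.
The normal form is nonzero, so p ∉ I. Since p minus its normal form lies in I, I + (p) = I + (r) where r = y - 1; decide whether this ideal is the whole ring.
Run Buchberger on G together with r (pairs among the g_i already reduce to 0 since G is a Gröbner basis):
g_1 = y^2 + 2y, LT = y^2.
g_2 = x - 2y, LT = x.
r = y - 1, LT = y.

S(g_1,r): lcm = y^2. S = -2y.
  leading term y: subtract (-2)·r from -2y → -2
  leading term 1: no divisor's leading term divides it; move -2 to the remainder.
  remainder -2 ≠ 0; add m_4 = -2 to the basis.

The other S-polynomials (S(g_1,g_2), S(g_2,r), S(g_1,m_4), S(g_2,m_4), S(r,m_4)) all reduce to 0 modulo the current basis, so we have a Gröbner basis.
Inter-reduce: drop elements whose leading term is divisible by another's, tail-reduce, and make monic.
Reduced Gröbner basis: {1}.
The reduced Gröbner basis of I + (p) is {1}: the ideal is the whole ring, so the enlarged system has no common solution — adjoining p is inconsistent.

Adjoining -y^2 - y - 1 makes the ideal the whole ring: the system is inconsistent.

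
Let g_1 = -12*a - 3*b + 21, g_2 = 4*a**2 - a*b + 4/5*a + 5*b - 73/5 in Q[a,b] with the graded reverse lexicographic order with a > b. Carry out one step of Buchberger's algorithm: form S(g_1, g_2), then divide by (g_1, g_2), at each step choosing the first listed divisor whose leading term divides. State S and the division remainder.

lcm(LM(g_1), LM(g_2)) = a**2.
S = (lcm/LT(g_1))·g_1 − (lcm/LT(g_2))·g_2 = 1/2*a*b - 39/20*a - 5/4*b + 73/20.
Reduce S modulo (g_1, g_2) in that order:
  leading term a*b: subtract (-1/24*b)·g_1 from 1/2*a*b - 39/20*a - 5/4*b + 73/20 → -1/8*b**2 - 39/20*a - 3/8*b + 73/20
  leading term b**2: no divisor's leading term divides it; move -1/8*b**2 to the remainder.
  leading term a: subtract (13/80)·g_1 from -39/20*a - 3/8*b + 73/20 → 9/80*b + 19/80
  leading term b: no divisor's leading term divides it; move 9/80*b to the remainder.
  leading term 1: no divisor's leading term divides it; move 19/80 to the remainder.
The remainder -1/8*b**2 + 9/80*b + 19/80 is nonzero, so it would be added as the next basis element.

S(g_1, g_2) = 1/2*a*b - 39/20*a - 5/4*b + 73/20; remainder on division = -1/8*b**2 + 9/80*b + 19/80.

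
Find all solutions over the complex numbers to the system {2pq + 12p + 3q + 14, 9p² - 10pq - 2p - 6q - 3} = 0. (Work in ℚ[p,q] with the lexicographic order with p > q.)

Compute a lex Gröbner basis by Buchberger's algorithm.
f_1 = 2pq + 12p + 3q + 14, LT = pq.
f_2 = 9p² - 10pq - 2p - 6q - 3, LT = p².

S(f_1,f_2): lcm = p²q. S = 6p² + 10/9pq² + 31/18pq + 7p + ⅔q² + ⅓q.
  leading term p²: subtract (⅔)·f_2 from 6p² + 10/9pq² + 31/18pq + 7p + ⅔q² + ⅓q → 10/9pq² + 151/18pq + 25/3p + ⅔q² + 13/3q + 2
  leading term pq²: subtract (5/9q)·f_1 from 10/9pq² + 151/18pq + 25/3p + ⅔q² + 13/3q + 2 → 31/18pq + 25/3p - q² - 31/9q + 2
  leading term pq: subtract (31/36)·f_1 from 31/18pq + 25/3p - q² - 31/9q + 2 → -2p - q² - 217/36q - 181/18
  leading term p: no divisor's leading term divides it; move -2p to the remainder.
  leading term q²: no divisor's leading term divides it; move -q² to the remainder.
  leading term q: no divisor's leading term divides it; move -217/36q to the remainder.
  leading term 1: no divisor's leading term divides it; move -181/18 to the remainder.
  remainder -2p - q² - 217/36q - 181/18 ≠ 0; add h_3 = -2p - q² - 217/36q - 181/18 to the basis.

S(f_1,h_3): lcm = pq. S = 6p - ½q³ - 217/72q² - 127/36q + 7.
  leading term p: subtract (-3)·h_3 from 6p - ½q³ - 217/72q² - 127/36q + 7 → -½q³ - 433/72q² - 389/18q - 139/6
  leading term q³: no divisor's leading term divides it; move -½q³ to the remainder.
  leading term q²: no divisor's leading term divides it; move -433/72q² to the remainder.
  leading term q: no divisor's leading term divides it; move -389/18q to the remainder.
  leading term 1: no divisor's leading term divides it; move -139/6 to the remainder.
  remainder -½q³ - 433/72q² - 389/18q - 139/6 ≠ 0; add h_4 = -½q³ - 433/72q² - 389/18q - 139/6 to the basis.

The other S-polynomials (S(f_2,h_3), S(f_1,h_4), S(f_2,h_4), S(h_3,h_4)) all reduce to 0 modulo the current basis, so we have a Gröbner basis.
Inter-reduce: drop elements whose leading term is divisible by another's, tail-reduce, and make monic.
Reduced Gröbner basis: {p + ½q² + 217/72q + 181/36, q³ + 433/36q² + 389/9q + 139/3}.

Elimination: the polynomial q³ + 433/36q² + 389/9q + 139/3 lies in the elimination ideal for q, so q ∈ {-2, -361/72 - 5*sqrt(409)/72, -361/72 + 5*sqrt(409)/72}. For each such q, the remaining basis elements (now univariate) give the rest of the solution.
  q = -2: the earlier basis element becomes p + 1 = 0, giving p = -1 — point (-1, -2).
  q = -361/72 - 5*sqrt(409)/72: the earlier basis element becomes p + 5*sqrt(409)/36 + 125/36 = 0, giving p = -125/36 - 5*sqrt(409)/36 — point (-125/36 - 5*sqrt(409)/36, -361/72 - 5*sqrt(409)/72).
  q = -361/72 + 5*sqrt(409)/72: the earlier basis element becomes p - 5*sqrt(409)/36 + 125/36 = 0, giving p = -125/36 + 5*sqrt(409)/36 — point (-125/36 + 5*sqrt(409)/36, -361/72 + 5*sqrt(409)/72).

{(-1, -2), (-125/36 - 5*sqrt(409)/36, -361/72 - 5*sqrt(409)/72), (-125/36 + 5*sqrt(409)/36, -361/72 + 5*sqrt(409)/72)}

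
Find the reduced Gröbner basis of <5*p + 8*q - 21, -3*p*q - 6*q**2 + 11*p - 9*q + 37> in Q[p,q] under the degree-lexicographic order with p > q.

f_1 = 5*p + 8*q - 21, LT = p.
f_2 = -3*p*q - 6*q**2 + 11*p - 9*q + 37, LT = p*q.

S(f_1,f_2): lcm = p*q. S = -2/5*q**2 + 11/3*p - 36/5*q + 37/3.
  reduce S modulo (f_1, f_2):
  remainder -2/5*q**2 - 196/15*q + 416/15 ≠ 0; add g_3 = -2/5*q**2 - 196/15*q + 416/15 to the basis.

The other S-polynomials (S(f_1,g_3), S(f_2,g_3)) all reduce to 0 modulo the current basis, so we have a Gröbner basis.
Inter-reduce: drop elements whose leading term is divisible by another's, tail-reduce, and make monic.

G = {q**2 + 98/3*q - 208/3, p + 8/5*q - 21/5}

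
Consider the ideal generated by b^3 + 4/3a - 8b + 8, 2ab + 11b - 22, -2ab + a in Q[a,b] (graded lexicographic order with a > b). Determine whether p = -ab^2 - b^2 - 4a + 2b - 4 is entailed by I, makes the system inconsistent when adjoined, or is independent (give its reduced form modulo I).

First compute the reduced Gröbner basis of I by Buchberger's algorithm.
f_1 = b^3 + 4/3a - 8b + 8, LT = b^3.
f_2 = 2ab + 11b - 22, LT = ab.
f_3 = -2ab + a, LT = ab.

S(f_1,f_2): lcm = ab^3. S = -11/2b^3 + 4/3a^2 - 8ab + 11b^2 + 8a.
  reduce S modulo (f_1, f_2, f_3):
  remainder 4/3a^2 + 11b^2 + 46/3a - 44 ≠ 0; add h_4 = 4/3a^2 + 11b^2 + 46/3a - 44 to the basis.

S(f_1,f_3): lcm = ab^3. S = 1/2ab^2 + 4/3a^2 - 8ab + 8a.
  reduce S modulo (f_1, f_2, f_3, h_4):
  remainder -55/4b^2 - 22/3a + 99/2b - 44 ≠ 0; add h_5 = -55/4b^2 - 22/3a + 99/2b - 44 to the basis.

S(f_2,f_3): lcm = ab. S = 1/2a + 11/2b - 11.
  reduce S modulo (f_1, f_2, f_3, h_4, h_5):
  remainder 1/2a + 11/2b - 11 ≠ 0; add h_6 = 1/2a + 11/2b - 11 to the basis.

S(f_3,h_4): lcm = a^2b. S = -33/4b^3 - 1/2a^2 - 23/2ab + 33b.
  reduce S modulo (f_1, f_2, f_3, h_4, h_5, h_6):
  remainder -2299/20b + 2299/10 ≠ 0; add h_7 = -2299/20b + 2299/10 to the basis.

The other S-polynomials (S(f_1,h_4), S(f_2,h_4), S(f_1,h_5), S(f_2,h_5), S(f_3,h_5), S(h_4,h_5), S(f_1,h_6), S(f_2,h_6), S(f_3,h_6), S(h_4,h_6), S(h_5,h_6), S(f_1,h_7), S(f_2,h_7), S(f_3,h_7), S(h_4,h_7), S(h_5,h_7), S(h_6,h_7)) all reduce to 0 modulo the current basis, so we have a Gröbner basis.
Inter-reduce: drop elements whose leading term is divisible by another's, tail-reduce, and make monic.
Reduced Gröbner basis: {a, b - 2}.
Label its elements g_1 = a, g_2 = b - 2.

Reduce p = -ab^2 - b^2 - 4a + 2b - 4 modulo G:
  leading term ab^2: subtract (-b^2)·g_1 from -ab^2 - b^2 - 4a + 2b - 4 → -b^2 - 4a + 2b - 4
  leading term b^2: subtract (-b)·g_2 from -b^2 - 4a + 2b - 4 → -4a - 4
  leading term a: subtract (-4)·g_1 from -4a - 4 → -4
  leading term 1: no divisor's leading term divides it; move -4 to the remainder.
  normal form = -4.
The normal form is nonzero, so p ∉ I. Since p minus its normal form lies in I, I + (p) = I + (r) where r = -4; decide whether this ideal is the whole ring.
Here r = -4 is a nonzero constant, hence a unit: 1 ∈ I + (p), the Gröbner basis of I + (p) is {1}, and the enlarged system has no common solution — adjoining p is inconsistent.

Adjoining -ab^2 - b^2 - 4a + 2b - 4 makes the ideal the whole ring: the system is inconsistent.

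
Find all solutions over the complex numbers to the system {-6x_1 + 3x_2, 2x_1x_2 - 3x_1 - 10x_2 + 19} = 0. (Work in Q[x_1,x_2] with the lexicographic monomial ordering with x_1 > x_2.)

Compute a lex Gröbner basis by Buchberger's algorithm.
f_1 = -6x_1 + 3x_2, LT = x_1.
f_2 = 2x_1x_2 - 3x_1 - 10x_2 + 19, LT = x_1x_2.

S(f_1,f_2): lcm = x_1x_2. S = 3/2x_1 - 1/2x_2^2 + 5x_2 - 19/2.
  reduce S modulo (f_1, f_2):
  remainder -1/2x_2^2 + 23/4x_2 - 19/2 ≠ 0; add h_3 = -1/2x_2^2 + 23/4x_2 - 19/2 to the basis.

The other S-polynomials (S(f_1,h_3), S(f_2,h_3)) all reduce to 0 modulo the current basis, so we have a Gröbner basis.
Inter-reduce: drop elements whose leading term is divisible by another's, tail-reduce, and make monic.
Reduced Gröbner basis: {x_1 - 1/2x_2, x_2^2 - 23/2x_2 + 19}.

The lex basis is triangular: the last element involves only x_2. Solving x_2^2 - 23/2x_2 + 19 = 0 gives x_2 ∈ {2, 19/2}; substituting each value into the earlier elements determines the remaining variables.
  x_2 = 2: the earlier basis element becomes x_1 - 1 = 0, giving x_1 = 1 — point (1, 2).
  x_2 = 19/2: the earlier basis element becomes x_1 - 19/4 = 0, giving x_1 = 19/4 — point (19/4, 19/2).

{(1, 2), (19/4, 19/2)}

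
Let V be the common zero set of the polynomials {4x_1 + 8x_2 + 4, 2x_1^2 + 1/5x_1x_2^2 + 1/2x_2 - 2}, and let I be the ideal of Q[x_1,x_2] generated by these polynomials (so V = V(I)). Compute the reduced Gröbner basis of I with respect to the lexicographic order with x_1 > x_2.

G = {x_1 + 2x_2 + 1, x_2^3 - 39/2x_2^2 - 85/4x_2}

f_1 = 4x_1 + 8x_2 + 4, LT = x_1.
f_2 = 2x_1^2 + 1/5x_1x_2^2 + 1/2x_2 - 2, LT = x_1^2.

S(f_1,f_2): lcm = x_1^2. S = -1/10x_1x_2^2 + 2x_1x_2 + x_1 - 1/4x_2 + 1.
  leading term x_1x_2^2: subtract (-1/40x_2^2)·f_1 from -1/10x_1x_2^2 + 2x_1x_2 + x_1 - 1/4x_2 + 1 → 2x_1x_2 + x_1 + 1/5x_2^3 + 1/10x_2^2 - 1/4x_2 + 1
  leading term x_1x_2: subtract (1/2x_2)·f_1 from 2x_1x_2 + x_1 + 1/5x_2^3 + 1/10x_2^2 - 1/4x_2 + 1 → x_1 + 1/5x_2^3 - 39/10x_2^2 - 9/4x_2 + 1
  leading term x_1: subtract (1/4)·f_1 from x_1 + 1/5x_2^3 - 39/10x_2^2 - 9/4x_2 + 1 → 1/5x_2^3 - 39/10x_2^2 - 17/4x_2
  leading term x_2^3: no divisor's leading term divides it; move 1/5x_2^3 to the remainder.
  leading term x_2^2: no divisor's leading term divides it; move -39/10x_2^2 to the remainder.
  leading term x_2: no divisor's leading term divides it; move -17/4x_2 to the remainder.
  remainder 1/5x_2^3 - 39/10x_2^2 - 17/4x_2 ≠ 0; add g_3 = 1/5x_2^3 - 39/10x_2^2 - 17/4x_2 to the basis.

The other S-polynomials (S(f_1,g_3), S(f_2,g_3)) all reduce to 0 modulo the current basis, so we have a Gröbner basis.
Inter-reduce: drop elements whose leading term is divisible by another's, tail-reduce, and make monic.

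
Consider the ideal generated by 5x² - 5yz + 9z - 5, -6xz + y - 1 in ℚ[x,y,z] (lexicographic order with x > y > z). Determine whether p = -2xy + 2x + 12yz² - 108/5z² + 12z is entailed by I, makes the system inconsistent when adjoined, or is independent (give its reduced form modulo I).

-2xy + 2x + 12yz² - 108/5z² + 12z lies in I (it reduces to 0).

First compute the reduced Gröbner basis of I by Buchberger's algorithm.
f_1 = 5x² - 5yz + 9z - 5, LT = x².
f_2 = -6xz + y - 1, LT = xz.

S(f_1,f_2): lcm = x²z. S = ⅙xy - ⅙x - yz² + 9/5z² - z.
  leading term xy: no divisor's leading term divides it; move ⅙xy to the remainder.
  leading term x: no divisor's leading term divides it; move -⅙x to the remainder.
  leading term yz²: no divisor's leading term divides it; move -yz² to the remainder.
  leading term z²: no divisor's leading term divides it; move 9/5z² to the remainder.
  leading term z: no divisor's leading term divides it; move -z to the remainder.
  remainder ⅙xy - ⅙x - yz² + 9/5z² - z ≠ 0; add h_3 = ⅙xy - ⅙x - yz² + 9/5z² - z to the basis.

S(f_2,h_3): lcm = xyz. S = xz - ⅙y² + 6yz³ + ⅙y - 54/5z³ + 6z².
  leading term xz: subtract (-⅙)·f_2 from xz - ⅙y² + 6yz³ + ⅙y - 54/5z³ + 6z² → -⅙y² + 6yz³ + ⅓y - 54/5z³ + 6z² - ⅙
  leading term y²: no divisor's leading term divides it; move -⅙y² to the remainder.
  leading term yz³: no divisor's leading term divides it; move 6yz³ to the remainder.
  leading term y: no divisor's leading term divides it; move ⅓y to the remainder.
  leading term z³: no divisor's leading term divides it; move -54/5z³ to the remainder.
  leading term z²: no divisor's leading term divides it; move 6z² to the remainder.
  leading term 1: no divisor's leading term divides it; move -⅙ to the remainder.
  remainder -⅙y² + 6yz³ + ⅓y - 54/5z³ + 6z² - ⅙ ≠ 0; add h_4 = -⅙y² + 6yz³ + ⅓y - 54/5z³ + 6z² - ⅙ to the basis.

The other S-polynomials (S(f_1,h_3), S(f_1,h_4), S(f_2,h_4), S(h_3,h_4)) all reduce to 0 modulo the current basis, so we have a Gröbner basis.
Inter-reduce: drop elements whose leading term is divisible by another's, tail-reduce, and make monic.
Reduced Gröbner basis: {x² - yz + 9/5z - 1, xy - x - 6yz² + 54/5z² - 6z, xz - ⅙y + ⅙, y² - 36yz³ - 2y + 324/5z³ - 36z² + 1}.
Label its elements g_1 = x² - yz + 9/5z - 1, g_2 = xy - x - 6yz² + 54/5z² - 6z, g_3 = xz - ⅙y + ⅙, g_4 = y² - 36yz³ - 2y + 324/5z³ - 36z² + 1.

Reduce p = -2xy + 2x + 12yz² - 108/5z² + 12z modulo G:
  leading term xy: subtract (-2)·g_2 from -2xy + 2x + 12yz² - 108/5z² + 12z → 0
  normal form = 0.
Since the normal form is 0, p ∈ I.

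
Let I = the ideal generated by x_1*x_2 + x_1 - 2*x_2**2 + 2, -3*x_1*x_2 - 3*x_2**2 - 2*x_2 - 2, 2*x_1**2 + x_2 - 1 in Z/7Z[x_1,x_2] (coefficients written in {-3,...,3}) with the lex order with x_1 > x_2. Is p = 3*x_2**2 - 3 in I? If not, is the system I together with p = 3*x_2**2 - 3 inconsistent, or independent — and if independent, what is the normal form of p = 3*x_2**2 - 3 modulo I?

First compute the reduced Gröbner basis of I by Buchberger's algorithm.
f_1 = x_1*x_2 + x_1 - 2*x_2**2 + 2, LT = x_1*x_2.
f_2 = -3*x_1*x_2 - 3*x_2**2 - 2*x_2 - 2, LT = x_1*x_2.
f_3 = 2*x_1**2 + x_2 - 1, LT = x_1**2.

S(f_1,f_2): lcm = x_1*x_2. S = x_1 - 3*x_2**2 - 3*x_2 - 1.
  leading term x_1: no divisor's leading term divides it; move x_1 to the remainder.
  leading term x_2**2: no divisor's leading term divides it; move -3*x_2**2 to the remainder.
  leading term x_2: no divisor's leading term divides it; move -3*x_2 to the remainder.
  leading term 1: no divisor's leading term divides it; move -1 to the remainder.
  remainder x_1 - 3*x_2**2 - 3*x_2 - 1 ≠ 0; add h_4 = x_1 - 3*x_2**2 - 3*x_2 - 1 to the basis.

S(f_1,f_3): lcm = x_1**2*x_2. S = x_1**2 - 2*x_1*x_2**2 + 2*x_1 + 3*x_2**2 - 3*x_2.
  leading term x_1**2: subtract (-3)·f_3 from x_1**2 - 2*x_1*x_2**2 + 2*x_1 + 3*x_2**2 - 3*x_2 → -2*x_1*x_2**2 + 2*x_1 + 3*x_2**2 - 3
  leading term x_1*x_2**2: subtract (-2*x_2)·f_1 from -2*x_1*x_2**2 + 2*x_1 + 3*x_2**2 - 3 → 2*x_1*x_2 + 2*x_1 + 3*x_2**3 + 3*x_2**2 - 3*x_2 - 3
  leading term x_1*x_2: subtract (2)·f_1 from 2*x_1*x_2 + 2*x_1 + 3*x_2**3 + 3*x_2**2 - 3*x_2 - 3 → 3*x_2**3 - 3*x_2
  leading term x_2**3: no divisor's leading term divides it; move 3*x_2**3 to the remainder.
  leading term x_2: no divisor's leading term divides it; move -3*x_2 to the remainder.
  remainder 3*x_2**3 - 3*x_2 ≠ 0; add h_5 = 3*x_2**3 - 3*x_2 to the basis.

S(f_2,f_3): lcm = x_1**2*x_2. S = x_1*x_2**2 + 3*x_1*x_2 + 3*x_1 + 3*x_2**2 - 3*x_2.
  leading term x_1*x_2**2: subtract (x_2)·f_1 from x_1*x_2**2 + 3*x_1*x_2 + 3*x_1 + 3*x_2**2 - 3*x_2 → 2*x_1*x_2 + 3*x_1 + 2*x_2**3 + 3*x_2**2 + 2*x_2
  leading term x_1*x_2: subtract (2)·f_1 from 2*x_1*x_2 + 3*x_1 + 2*x_2**3 + 3*x_2**2 + 2*x_2 → x_1 + 2*x_2**3 + 2*x_2 + 3
  leading term x_1: subtract (1)·h_4 from x_1 + 2*x_2**3 + 2*x_2 + 3 → 2*x_2**3 + 3*x_2**2 - 2*x_2 - 3
  leading term x_2**3: subtract (3)·h_5 from 2*x_2**3 + 3*x_2**2 - 2*x_2 - 3 → 3*x_2**2 - 3
  leading term x_2**2: no divisor's leading term divides it; move 3*x_2**2 to the remainder.
  leading term 1: no divisor's leading term divides it; move -3 to the remainder.
  remainder 3*x_2**2 - 3 ≠ 0; add h_6 = 3*x_2**2 - 3 to the basis.

The other S-polynomials (S(f_1,h_4), S(f_2,h_4), S(f_3,h_4), S(f_1,h_5), S(f_2,h_5), S(f_3,h_5), S(h_4,h_5), S(f_1,h_6), S(f_2,h_6), S(f_3,h_6), S(h_4,h_6), S(h_5,h_6)) all reduce to 0 modulo the current basis, so we have a Gröbner basis.
Inter-reduce: drop elements whose leading term is divisible by another's, tail-reduce, and make monic.
Reduced Gröbner basis: {x_1 - 3*x_2 + 3, x_2**2 - 1}.
Label its elements g_1 = x_1 - 3*x_2 + 3, g_2 = x_2**2 - 1.

Reduce p = 3*x_2**2 - 3 modulo G:
  leading term x_2**2: subtract (3)·g_2 from 3*x_2**2 - 3 → 0
  normal form = 0.
Since the normal form is 0, p ∈ I.

3*x_2**2 - 3 lies in I (it reduces to 0).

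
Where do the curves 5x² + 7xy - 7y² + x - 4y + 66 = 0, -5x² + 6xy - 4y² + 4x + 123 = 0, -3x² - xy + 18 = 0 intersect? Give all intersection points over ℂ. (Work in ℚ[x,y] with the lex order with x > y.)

Compute a lex Gröbner basis by Buchberger's algorithm.
f_1 = 5x² + 7xy + x - 7y² - 4y + 66, LT = x².
f_2 = -5x² + 6xy + 4x - 4y² + 123, LT = x².
f_3 = -3x² - xy + 18, LT = x².

S(f_1,f_2): lcm = x². S = 13/5xy + x - 11/5y² - ⅘y + 189/5.
  reduce S modulo (f_1, f_2, f_3):
  remainder 13/5xy + x - 11/5y² - ⅘y + 189/5 ≠ 0; add h_4 = 13/5xy + x - 11/5y² - ⅘y + 189/5 to the basis.

S(f_1,f_3): lcm = x². S = 16/15xy + ⅕x - 7/5y² - ⅘y + 96/5.
  reduce S modulo (f_1, f_2, f_3, h_4):
  remainder -41/195x - 97/195y² - 92/195y + 48/13 ≠ 0; add h_5 = -41/195x - 97/195y² - 92/195y + 48/13 to the basis.

S(f_1,h_4): lcm = x²y. S = -5/13x² + 146/65xy² + 33/65xy - 189/13x - 7/5y³ - ⅘y² + 66/5y.
  reduce S modulo (f_1, f_2, f_3, h_4, h_5):
  remainder 423/845y³ + 1174001/34645y² + 446932/34645y - 8756952/34645 ≠ 0; add h_6 = 423/845y³ + 1174001/34645y² + 446932/34645y - 8756952/34645 to the basis.

S(f_3,h_4): lcm = x²y. S = -5/13x² + 46/39xy² + 4/13xy - 189/13x - 6y.
  reduce S modulo (f_1, f_2, f_3, h_4, h_5, h_6):
  remainder -1708213/52029y² - 846260/52029y + 4278379/17343 ≠ 0; add h_7 = -1708213/52029y² - 846260/52029y + 4278379/17343 to the basis.

S(f_1,h_5): lcm = x². S = -97/41xy² - 173/205xy + 3641/205x - 7/5y² - ⅘y + 66/5.
  reduce S modulo (f_1, f_2, f_3, h_4, h_5, h_6, h_7):
  remainder 471577/5387441y + 1414731/5387441 ≠ 0; add h_8 = 471577/5387441y + 1414731/5387441 to the basis.

The other S-polynomials (S(f_2,f_3), S(f_2,h_4), S(f_2,h_5), S(f_3,h_5), S(h_4,h_5), S(f_1,h_6), S(f_2,h_6), S(f_3,h_6), S(h_4,h_6), S(h_5,h_6), S(f_1,h_7), S(f_2,h_7), S(f_3,h_7), S(h_4,h_7), S(h_5,h_7), S(h_6,h_7), S(f_1,h_8), S(f_2,h_8), S(f_3,h_8), S(h_4,h_8), S(h_5,h_8), S(h_6,h_8), S(h_7,h_8)) all reduce to 0 modulo the current basis, so we have a Gröbner basis.
Inter-reduce: drop elements whose leading term is divisible by another's, tail-reduce, and make monic.
Reduced Gröbner basis: {x - 3, y + 3}.

Since the basis is lex-ordered, y + 3 is univariate in y. Its roots are {-3}. Back-substituting each root into the other basis elements fixes the other coordinates.
  y = -3: the earlier basis element becomes x - 3 = 0, giving x = 3 — point (3, -3).

{(3, -3)}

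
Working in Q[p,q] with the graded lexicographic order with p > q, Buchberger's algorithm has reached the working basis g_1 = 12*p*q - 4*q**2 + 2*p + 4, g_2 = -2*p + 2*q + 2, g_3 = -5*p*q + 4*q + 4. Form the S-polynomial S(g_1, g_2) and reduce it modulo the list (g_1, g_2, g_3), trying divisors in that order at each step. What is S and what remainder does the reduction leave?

S(g_1, g_2) = 2/3*q**2 + 1/6*p + q + 1/3; remainder on division = 2/3*q**2 + 7/6*q + 1/2.

lcm(LM(g_1), LM(g_2)) = p*q.
S = (lcm/LT(g_1))·g_1 − (lcm/LT(g_2))·g_2 = 2/3*q**2 + 1/6*p + q + 1/3.
Reduce S modulo (g_1, g_2, g_3) in that order:
  leading term q**2: no divisor's leading term divides it; move 2/3*q**2 to the remainder.
  leading term p: subtract (-1/12)·g_2 from 1/6*p + q + 1/3 → 7/6*q + 1/2
  leading term q: no divisor's leading term divides it; move 7/6*q to the remainder.
  leading term 1: no divisor's leading term divides it; move 1/2 to the remainder.
The remainder 2/3*q**2 + 7/6*q + 1/2 is nonzero, so it would be added as the next basis element.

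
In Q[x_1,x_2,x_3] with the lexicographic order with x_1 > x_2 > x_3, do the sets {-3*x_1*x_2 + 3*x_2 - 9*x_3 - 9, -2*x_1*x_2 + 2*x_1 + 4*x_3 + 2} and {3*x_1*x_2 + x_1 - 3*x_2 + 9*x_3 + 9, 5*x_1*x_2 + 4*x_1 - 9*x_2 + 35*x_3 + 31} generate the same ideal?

No, the ideals differ.

Equality of ideals is decidable: compute both reduced Gröbner bases (unique for the ordering) and check whether they agree.
Buchberger on the first generating set:
f_1 = -3*x_1*x_2 + 3*x_2 - 9*x_3 - 9, LT = x_1*x_2.
f_2 = -2*x_1*x_2 + 2*x_1 + 4*x_3 + 2, LT = x_1*x_2.

S(f_1,f_2): lcm = x_1*x_2. S = x_1 - x_2 + 5*x_3 + 4.
  leading term x_1: no divisor's leading term divides it; move x_1 to the remainder.
  leading term x_2: no divisor's leading term divides it; move -x_2 to the remainder.
  leading term x_3: no divisor's leading term divides it; move 5*x_3 to the remainder.
  leading term 1: no divisor's leading term divides it; move 4 to the remainder.
  remainder x_1 - x_2 + 5*x_3 + 4 ≠ 0; add g_3 = x_1 - x_2 + 5*x_3 + 4 to the basis.

S(f_1,g_3): lcm = x_1*x_2. S = x_2**2 - 5*x_2*x_3 - 5*x_2 + 3*x_3 + 3.
  leading term x_2**2: no divisor's leading term divides it; move x_2**2 to the remainder.
  leading term x_2*x_3: no divisor's leading term divides it; move -5*x_2*x_3 to the remainder.
  leading term x_2: no divisor's leading term divides it; move -5*x_2 to the remainder.
  leading term x_3: no divisor's leading term divides it; move 3*x_3 to the remainder.
  leading term 1: no divisor's leading term divides it; move 3 to the remainder.
  remainder x_2**2 - 5*x_2*x_3 - 5*x_2 + 3*x_3 + 3 ≠ 0; add g_4 = x_2**2 - 5*x_2*x_3 - 5*x_2 + 3*x_3 + 3 to the basis.

The other S-polynomials (S(f_2,g_3), S(f_1,g_4), S(f_2,g_4), S(g_3,g_4)) all reduce to 0 modulo the current basis, so we have a Gröbner basis.
Inter-reduce: drop elements whose leading term is divisible by another's, tail-reduce, and make monic.
Reduced Gröbner basis: {x_1 - x_2 + 5*x_3 + 4, x_2**2 - 5*x_2*x_3 - 5*x_2 + 3*x_3 + 3}.

Buchberger on the second generating set:
h_1 = 3*x_1*x_2 + x_1 - 3*x_2 + 9*x_3 + 9, LT = x_1*x_2.
h_2 = 5*x_1*x_2 + 4*x_1 - 9*x_2 + 35*x_3 + 31, LT = x_1*x_2.

S(h_1,h_2): lcm = x_1*x_2. S = -7/15*x_1 + 4/5*x_2 - 4*x_3 - 16/5.
  leading term x_1: no divisor's leading term divides it; move -7/15*x_1 to the remainder.
  leading term x_2: no divisor's leading term divides it; move 4/5*x_2 to the remainder.
  leading term x_3: no divisor's leading term divides it; move -4*x_3 to the remainder.
  leading term 1: no divisor's leading term divides it; move -16/5 to the remainder.
  remainder -7/15*x_1 + 4/5*x_2 - 4*x_3 - 16/5 ≠ 0; add k_3 = -7/15*x_1 + 4/5*x_2 - 4*x_3 - 16/5 to the basis.

S(h_1,k_3): lcm = x_1*x_2. S = 1/3*x_1 + 12/7*x_2**2 - 60/7*x_2*x_3 - 55/7*x_2 + 3*x_3 + 3.
  leading term x_1: subtract (-5/7)·k_3 from 1/3*x_1 + 12/7*x_2**2 - 60/7*x_2*x_3 - 55/7*x_2 + 3*x_3 + 3 → 12/7*x_2**2 - 60/7*x_2*x_3 - 51/7*x_2 + 1/7*x_3 + 5/7
  leading term x_2**2: no divisor's leading term divides it; move 12/7*x_2**2 to the remainder.
  leading term x_2*x_3: no divisor's leading term divides it; move -60/7*x_2*x_3 to the remainder.
  leading term x_2: no divisor's leading term divides it; move -51/7*x_2 to the remainder.
  leading term x_3: no divisor's leading term divides it; move 1/7*x_3 to the remainder.
  leading term 1: no divisor's leading term divides it; move 5/7 to the remainder.
  remainder 12/7*x_2**2 - 60/7*x_2*x_3 - 51/7*x_2 + 1/7*x_3 + 5/7 ≠ 0; add k_4 = 12/7*x_2**2 - 60/7*x_2*x_3 - 51/7*x_2 + 1/7*x_3 + 5/7 to the basis.

The other S-polynomials (S(h_2,k_3), S(h_1,k_4), S(h_2,k_4), S(k_3,k_4)) all reduce to 0 modulo the current basis, so we have a Gröbner basis.
Inter-reduce: drop elements whose leading term is divisible by another's, tail-reduce, and make monic.
Reduced Gröbner basis: {x_1 - 12/7*x_2 + 60/7*x_3 + 48/7, x_2**2 - 5*x_2*x_3 - 17/4*x_2 + 1/12*x_3 + 5/12}.

Since the reduced bases disagree, the two ideals are not the same.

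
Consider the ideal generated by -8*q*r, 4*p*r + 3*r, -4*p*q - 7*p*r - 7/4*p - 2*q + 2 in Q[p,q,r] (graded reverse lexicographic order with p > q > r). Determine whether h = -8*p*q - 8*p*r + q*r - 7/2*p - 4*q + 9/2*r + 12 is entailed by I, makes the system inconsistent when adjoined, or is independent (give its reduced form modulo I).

First compute the reduced Gröbner basis of I by Buchberger's algorithm.
f_1 = -8*q*r, LT = q*r.
f_2 = 4*p*r + 3*r, LT = p*r.
f_3 = -4*p*q - 7*p*r - 7/4*p - 2*q + 2, LT = p*q.

S(f_1,f_3): lcm = p*q*r. S = -7/4*p*r**2 - 7/16*p*r - 1/2*q*r + 1/2*r.
  reduce S modulo (f_1, f_2, f_3):
  remainder 21/16*r**2 + 53/64*r ≠ 0; add k_4 = 21/16*r**2 + 53/64*r to the basis.

The other S-polynomials (S(f_1,f_2), S(f_2,f_3), S(f_1,k_4), S(f_2,k_4), S(f_3,k_4)) all reduce to 0 modulo the current basis, so we have a Gröbner basis.
Inter-reduce: drop elements whose leading term is divisible by another's, tail-reduce, and make monic.
Reduced Gröbner basis: {p*q + 7/16*p + 1/2*q - 21/16*r - 1/2, p*r + 3/4*r, q*r, r**2 + 53/84*r}.
Label its elements g_1 = p*q + 7/16*p + 1/2*q - 21/16*r - 1/2, g_2 = p*r + 3/4*r, g_3 = q*r, g_4 = r**2 + 53/84*r.

Reduce h = -8*p*q - 8*p*r + q*r - 7/2*p - 4*q + 9/2*r + 12 modulo G:
  leading term p*q: subtract (-8)·g_1 from -8*p*q - 8*p*r + q*r - 7/2*p - 4*q + 9/2*r + 12 → -8*p*r + q*r - 6*r + 8
  leading term p*r: subtract (-8)·g_2 from -8*p*r + q*r - 6*r + 8 → q*r + 8
  leading term q*r: subtract (1)·g_3 from q*r + 8 → 8
  leading term 1: no divisor's leading term divides it; move 8 to the remainder.
  normal form = 8.
The normal form is nonzero, so h ∉ I. Since h minus its normal form lies in I, I + (h) = I + (n) where n = 8; decide whether this ideal is the whole ring.
Here n = 8 is a nonzero constant, hence a unit: 1 ∈ I + (h), the Gröbner basis of I + (h) is {1}, and the enlarged system has no common solution — adjoining h is inconsistent.

Ideal membership is decidable via reduction modulo a Gröbner basis.

Adjoining -8*p*q - 8*p*r + q*r - 7/2*p - 4*q + 9/2*r + 12 makes the ideal the whole ring: the system is inconsistent.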